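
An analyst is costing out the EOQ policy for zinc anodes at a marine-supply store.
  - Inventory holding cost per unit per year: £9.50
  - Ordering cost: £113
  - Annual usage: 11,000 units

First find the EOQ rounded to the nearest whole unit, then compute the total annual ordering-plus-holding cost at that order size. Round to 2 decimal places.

£4,859.73

2DS/H = 2·11,000·113/9.5 = 261,684.21
EOQ = √261,684.21 ≈ 511.55 → Q = 512 units
Ordering: D/Q × S = 11,000/512 × £113 = £2,427.73
Holding:  Q/2 × H = 512/2 × £9.5 = £2,432.00
Total = £2,427.73 + £2,432.00 = £4,859.73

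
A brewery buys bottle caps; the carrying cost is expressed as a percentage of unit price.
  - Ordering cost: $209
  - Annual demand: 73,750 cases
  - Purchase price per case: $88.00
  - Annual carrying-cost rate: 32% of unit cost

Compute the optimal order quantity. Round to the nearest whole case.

H = i·C = 0.32 × $88 = $28.1600 per case-year
2DS/H = 2·73,750·209/28.16 = 1,094,726.56
EOQ = √1,094,726.56 ≈ 1,046.29

1,046 cases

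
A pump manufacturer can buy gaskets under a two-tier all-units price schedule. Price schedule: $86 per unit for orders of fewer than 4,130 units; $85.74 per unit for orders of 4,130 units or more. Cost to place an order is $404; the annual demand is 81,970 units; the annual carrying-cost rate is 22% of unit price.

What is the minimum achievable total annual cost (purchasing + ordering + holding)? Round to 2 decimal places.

H₁ = 22%×$86 = $18.9200;  H₂ = 22%×$85.74 = $18.8628
EOQ₁ = √(2×81,970×404/18.9200) = 1,870.99  (< 4,130, feasible at tier 1)
EOQ₂ = √(2×81,970×404/18.8628) = 1,873.83  (< 4,130 → use Q = 4,130 at tier-2 price)
TC(tier 1 (EOQ₁), Q≈1,871.0) = $7,084,819.22
TC(tier 2, Q≈4,130.0) = $7,075,077.85
Minimum at tier 2: $7,075,077.85

$7,075,077.85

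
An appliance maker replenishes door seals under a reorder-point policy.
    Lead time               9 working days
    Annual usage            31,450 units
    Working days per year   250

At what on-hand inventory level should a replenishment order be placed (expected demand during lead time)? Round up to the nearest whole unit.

Daily demand d = 31,450 / 250 = 125.800 units/day
Demand during lead time = 125.800 × 9 = 1,132.20
Reorder point = 1,132.20 → round up

1,133 units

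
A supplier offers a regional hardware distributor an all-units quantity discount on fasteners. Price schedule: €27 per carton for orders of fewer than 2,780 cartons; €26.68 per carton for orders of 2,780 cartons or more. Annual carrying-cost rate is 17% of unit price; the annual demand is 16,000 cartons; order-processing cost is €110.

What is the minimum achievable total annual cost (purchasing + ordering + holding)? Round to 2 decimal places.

€433,817.58

H₁ = 17%×€27 = €4.5900;  H₂ = 17%×€26.68 = €4.5356
EOQ₁ = √(2×16,000×110/4.5900) = 875.72  (< 2,780, feasible at tier 1)
EOQ₂ = √(2×16,000×110/4.5356) = 880.96  (< 2,780 → use Q = 2,780 at tier-2 price)
TC(tier 1 (EOQ₁), Q≈875.7) = €436,019.55
TC(tier 2, Q≈2,780.0) = €433,817.58
Minimum at tier 2: €433,817.58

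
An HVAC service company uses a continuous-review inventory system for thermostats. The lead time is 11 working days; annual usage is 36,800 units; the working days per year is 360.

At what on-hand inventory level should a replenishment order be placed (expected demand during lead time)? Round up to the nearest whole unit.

Daily demand d = 36,800 / 360 = 102.222 units/day
Demand during lead time = 102.222 × 11 = 1,124.44
Reorder point = 1,124.44 → round up

1,125 units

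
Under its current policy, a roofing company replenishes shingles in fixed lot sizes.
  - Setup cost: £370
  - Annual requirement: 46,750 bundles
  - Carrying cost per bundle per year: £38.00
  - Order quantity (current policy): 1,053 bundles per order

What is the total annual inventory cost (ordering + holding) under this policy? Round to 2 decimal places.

Orders/yr = 46,750/1,053 = 44.397; ordering cost = 44.397 × £370 = £16,426.88
Average inventory = 1,053/2 = 526.5; holding cost = 526.5 × £38 = £20,007.00
Total = £16,426.88 + £20,007.00 = £36,433.88

£36,433.88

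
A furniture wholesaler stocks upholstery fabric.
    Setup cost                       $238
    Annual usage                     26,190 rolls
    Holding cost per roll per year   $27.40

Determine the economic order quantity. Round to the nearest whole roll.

Q* = √(2·D·S / H) = √(2·26,190·238 / 27.4) = √454,979.6 ≈ 674.52

675 rolls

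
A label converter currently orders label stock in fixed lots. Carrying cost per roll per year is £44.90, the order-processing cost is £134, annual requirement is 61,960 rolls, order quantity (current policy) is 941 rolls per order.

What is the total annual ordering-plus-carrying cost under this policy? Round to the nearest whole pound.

Ordering: D/Q × S = 61,960/941 × £134 = £8,823.21
Holding:  Q/2 × H = 941/2 × £44.9 = £21,125.45
Total = £8,823.21 + £21,125.45 = £29,948.66

£29,949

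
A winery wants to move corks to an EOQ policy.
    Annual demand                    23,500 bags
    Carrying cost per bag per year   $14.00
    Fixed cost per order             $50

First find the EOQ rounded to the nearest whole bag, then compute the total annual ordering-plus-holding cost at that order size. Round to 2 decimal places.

Q* = √(2·D·S / H) = √(2·23,500·50 / 14) = √167,857.1 ≈ 409.70 → Q = 410 bags
Orders/yr = 23,500/410 = 57.317; ordering cost = 57.317 × $50 = $2,865.85
Average inventory = 410/2 = 205; holding cost = 205 × $14 = $2,870.00
Total = $2,865.85 + $2,870.00 = $5,735.85

$5,735.85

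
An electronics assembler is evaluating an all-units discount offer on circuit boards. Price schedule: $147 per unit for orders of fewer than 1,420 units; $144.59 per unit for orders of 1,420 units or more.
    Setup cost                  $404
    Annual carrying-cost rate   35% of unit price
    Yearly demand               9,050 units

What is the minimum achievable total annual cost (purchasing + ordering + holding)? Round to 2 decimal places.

$1,347,044.90

H₁ = 35%×$147 = $51.4500;  H₂ = 35%×$144.59 = $50.6065
EOQ₁ = √(2×9,050×404/51.4500) = 377.00  (< 1,420, feasible at tier 1)
EOQ₂ = √(2×9,050×404/50.6065) = 380.13  (< 1,420 → use Q = 1,420 at tier-2 price)
TC(tier 1 (EOQ₁), Q≈377.0) = $1,349,746.47
TC(tier 2, Q≈1,420.0) = $1,347,044.90
Minimum at tier 2: $1,347,044.90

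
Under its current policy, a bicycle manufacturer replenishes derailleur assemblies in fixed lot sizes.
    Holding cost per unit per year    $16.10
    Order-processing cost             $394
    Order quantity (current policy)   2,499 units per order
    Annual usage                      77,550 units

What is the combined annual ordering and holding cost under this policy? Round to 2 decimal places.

Annual ordering cost = (D/Q)·S = (77,550/2,499) × 394 = $12,226.77
Annual holding cost  = (Q/2)·H = (2,499/2) × 16.1 = $20,116.95
Total = $12,226.77 + $20,116.95 = $32,343.72

$32,343.72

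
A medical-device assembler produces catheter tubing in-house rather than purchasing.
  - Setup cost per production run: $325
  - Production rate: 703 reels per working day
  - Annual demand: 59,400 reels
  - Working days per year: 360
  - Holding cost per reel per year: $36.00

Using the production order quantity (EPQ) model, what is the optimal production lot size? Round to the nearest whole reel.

1,184 reels

d = 59,400/360 = 165.0000 reels/day;  effective holding cost H(1 − d/p) = 36·(1 − 165.0000/703) = 27.55050
Q* = √(2DS / H_eff) = √(2·59,400·325 / 27.55050) ≈ 1,183.82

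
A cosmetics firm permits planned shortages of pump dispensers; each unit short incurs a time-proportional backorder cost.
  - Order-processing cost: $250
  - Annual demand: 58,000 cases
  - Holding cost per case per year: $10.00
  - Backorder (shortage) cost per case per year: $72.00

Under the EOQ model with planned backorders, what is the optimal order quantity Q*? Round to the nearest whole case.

Basic EOQ = √(2·58,000·250/10) = 1,702.939
Backorder adjustment √((H+b)/b) = √((10+72)/72) = 1.0672
Q* = 1,702.939 × 1.0672 ≈ 1,817.35

1,817 cases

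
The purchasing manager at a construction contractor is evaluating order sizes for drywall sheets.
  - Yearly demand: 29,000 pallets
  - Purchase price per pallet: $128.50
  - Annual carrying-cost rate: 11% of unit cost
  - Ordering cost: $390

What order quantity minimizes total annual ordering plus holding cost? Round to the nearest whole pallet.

Carrying cost H = $128.5 × 11% = $14.1350/pallet/yr
2DS/H = 2·29,000·390/14.135 = 1,600,282.99
EOQ = √1,600,282.99 ≈ 1,265.02

1,265 pallets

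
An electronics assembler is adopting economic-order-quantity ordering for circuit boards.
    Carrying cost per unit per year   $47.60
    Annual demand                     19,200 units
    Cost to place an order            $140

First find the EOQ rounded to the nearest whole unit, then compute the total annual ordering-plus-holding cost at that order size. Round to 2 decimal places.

$15,996.80

Q* = √(2·D·S / H) = √(2·19,200·140 / 47.6) = √112,941.2 ≈ 336.07 → Q = 336 units
Annual ordering cost = (D/Q)·S = (19,200/336) × 140 = $8,000.00
Annual holding cost  = (Q/2)·H = (336/2) × 47.6 = $7,996.80
Total = $8,000.00 + $7,996.80 = $15,996.80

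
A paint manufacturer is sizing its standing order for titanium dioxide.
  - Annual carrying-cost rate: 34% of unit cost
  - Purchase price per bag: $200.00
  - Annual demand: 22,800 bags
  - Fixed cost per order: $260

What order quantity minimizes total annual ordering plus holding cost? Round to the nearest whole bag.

418 bags

Holding cost per bag per year: H = 34% × $200 = $68.0000
Optimal lot size Q* = (2 × 22,800 × $260 / $68)^½ ≈ 417.56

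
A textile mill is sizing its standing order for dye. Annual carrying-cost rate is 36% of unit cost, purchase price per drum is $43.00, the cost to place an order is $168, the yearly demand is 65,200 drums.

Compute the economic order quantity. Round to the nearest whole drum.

1,190 drums

H = i·C = 0.36 × $43 = $15.4800 per drum-year
Optimal lot size Q* = (2 × 65,200 × $168 / $15.48)^½ ≈ 1,189.62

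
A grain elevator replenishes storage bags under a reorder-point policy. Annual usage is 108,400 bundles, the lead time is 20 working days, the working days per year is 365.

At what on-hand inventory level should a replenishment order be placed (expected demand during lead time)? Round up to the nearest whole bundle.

5,940 bundles

Daily demand d = 108,400 / 365 = 296.986 bundles/day
Demand during lead time = 296.986 × 20 = 5,939.73
Reorder point = 5,939.73 → round up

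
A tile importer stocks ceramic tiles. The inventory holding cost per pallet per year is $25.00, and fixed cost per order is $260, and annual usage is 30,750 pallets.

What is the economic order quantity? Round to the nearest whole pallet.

800 pallets

Q* = √(2·D·S / H) = √(2·30,750·260 / 25) = √639,600.0 ≈ 799.75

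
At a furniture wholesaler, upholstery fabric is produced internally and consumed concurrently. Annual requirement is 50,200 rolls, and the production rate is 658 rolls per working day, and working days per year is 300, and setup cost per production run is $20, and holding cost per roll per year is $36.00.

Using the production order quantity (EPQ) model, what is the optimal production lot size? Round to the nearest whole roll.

Daily demand d = 50,200/300 = 167.333; p = 658; 1 − d/p = 0.74569
EPQ = √(2DS / (H(1 − d/p)))
    = √(2 × 50,200 × 20 / (36 × 0.74569)) ≈ 273.50

273 rolls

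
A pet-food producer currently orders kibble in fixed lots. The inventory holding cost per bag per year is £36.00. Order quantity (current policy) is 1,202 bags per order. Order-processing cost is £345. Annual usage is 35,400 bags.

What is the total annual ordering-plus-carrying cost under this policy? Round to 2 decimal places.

£31,796.57

Orders/yr = 35,400/1,202 = 29.451; ordering cost = 29.451 × £345 = £10,160.57
Average inventory = 1,202/2 = 601; holding cost = 601 × £36 = £21,636.00
Total = £10,160.57 + £21,636.00 = £31,796.57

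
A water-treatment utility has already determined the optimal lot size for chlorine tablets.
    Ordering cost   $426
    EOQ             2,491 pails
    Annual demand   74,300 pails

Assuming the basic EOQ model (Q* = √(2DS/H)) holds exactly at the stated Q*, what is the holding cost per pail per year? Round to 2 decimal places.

$10.20

Since Q* = (2DS/H)^½, squaring gives Q*²·H = 2DS.
H = 2DS / Q² = 2 × 74,300 × 426 / 2,491² = 10.2019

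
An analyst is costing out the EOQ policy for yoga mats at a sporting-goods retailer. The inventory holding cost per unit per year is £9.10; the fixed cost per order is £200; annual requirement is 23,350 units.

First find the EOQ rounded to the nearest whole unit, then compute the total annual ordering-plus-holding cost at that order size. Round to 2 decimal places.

EOQ = √(2DS/H) = √(2 × 23,350 × 200 / 9.1)
    = √(1,026,373.63) ≈ 1,013.10 → Q = 1,013 units
Orders/yr = 23,350/1,013 = 23.050; ordering cost = 23.050 × £200 = £4,610.07
Average inventory = 1,013/2 = 506.5; holding cost = 506.5 × £9.1 = £4,609.15
Total = £4,610.07 + £4,609.15 = £9,219.22

£9,219.22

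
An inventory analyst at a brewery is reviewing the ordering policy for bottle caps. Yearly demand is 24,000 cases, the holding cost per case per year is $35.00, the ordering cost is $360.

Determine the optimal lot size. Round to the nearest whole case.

Q* = √(2·D·S / H) = √(2·24,000·360 / 35) = √493,714.3 ≈ 702.65

703 cases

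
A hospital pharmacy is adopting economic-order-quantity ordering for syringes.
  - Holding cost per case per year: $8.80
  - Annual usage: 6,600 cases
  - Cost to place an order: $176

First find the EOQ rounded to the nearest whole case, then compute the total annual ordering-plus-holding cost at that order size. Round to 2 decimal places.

Optimal lot size Q* = (2 × 6,600 × $176 / $8.8)^½ ≈ 513.81 → Q = 514 cases
Orders/yr = 6,600/514 = 12.840; ordering cost = 12.840 × $176 = $2,259.92
Average inventory = 514/2 = 257; holding cost = 257 × $8.8 = $2,261.60
Total = $2,259.92 + $2,261.60 = $4,521.52

$4,521.52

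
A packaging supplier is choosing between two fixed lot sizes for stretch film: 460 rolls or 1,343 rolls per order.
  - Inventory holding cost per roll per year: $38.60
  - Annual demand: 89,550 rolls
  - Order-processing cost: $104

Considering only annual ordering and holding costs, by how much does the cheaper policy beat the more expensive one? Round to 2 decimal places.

Annual cost at Q: ordering D·S/Q plus holding Q·H/2.
TC(460) = (89,550/460)×104 + (460/2)×38.6 = $29,124.09
TC(1,343) = (89,550/1,343)×104 + (1,343/2)×38.6 = $32,854.52
Cheaper: Q = 460.  Difference = $3,730.44

$3,730.44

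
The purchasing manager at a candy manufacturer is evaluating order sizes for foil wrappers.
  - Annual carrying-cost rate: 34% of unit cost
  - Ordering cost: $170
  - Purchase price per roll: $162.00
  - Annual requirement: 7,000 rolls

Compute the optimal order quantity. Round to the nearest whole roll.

H = i·C = 0.34 × $162 = $55.0800 per roll-year
EOQ = √(2DS/H) = √(2 × 7,000 × 170 / 55.08)
    = √(43,209.88) ≈ 207.87

208 rolls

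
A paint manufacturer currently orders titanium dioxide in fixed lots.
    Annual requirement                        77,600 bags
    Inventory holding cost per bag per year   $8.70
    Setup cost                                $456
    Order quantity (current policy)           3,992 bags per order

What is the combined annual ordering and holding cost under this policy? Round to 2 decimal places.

$26,229.33

Orders/yr = 77,600/3,992 = 19.439; ordering cost = 19.439 × $456 = $8,864.13
Average inventory = 3,992/2 = 1996; holding cost = 1996 × $8.7 = $17,365.20
Total = $8,864.13 + $17,365.20 = $26,229.33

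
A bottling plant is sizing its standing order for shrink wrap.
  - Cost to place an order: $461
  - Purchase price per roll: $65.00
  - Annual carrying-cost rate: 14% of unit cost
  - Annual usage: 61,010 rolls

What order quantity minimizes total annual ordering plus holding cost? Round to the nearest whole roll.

2,486 rolls

H = i·C = 0.14 × $65 = $9.1000 per roll-year
Optimal lot size Q* = (2 × 61,010 × $461 / $9.1)^½ ≈ 2,486.25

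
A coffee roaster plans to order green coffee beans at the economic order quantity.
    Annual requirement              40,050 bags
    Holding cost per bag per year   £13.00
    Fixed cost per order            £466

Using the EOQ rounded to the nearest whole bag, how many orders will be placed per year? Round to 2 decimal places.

23.64 orders per year

2DS/H = 2·40,050·466/13 = 2,871,276.92
EOQ = √2,871,276.92 ≈ 1,694.48 → Q = 1,694
N = D/Q = 40,050/1,694 ≈ 23.642 orders/yr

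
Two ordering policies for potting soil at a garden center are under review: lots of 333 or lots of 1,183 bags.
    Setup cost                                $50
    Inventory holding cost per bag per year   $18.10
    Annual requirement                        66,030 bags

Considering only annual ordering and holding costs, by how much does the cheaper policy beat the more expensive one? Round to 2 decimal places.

$568.87

For each Q, cost = (D/Q)·S + (Q/2)·H.
TC(333) = (66,030/333)×50 + (333/2)×18.1 = $12,928.06
TC(1,183) = (66,030/1,183)×50 + (1,183/2)×18.1 = $13,496.94
|ΔTC| = |$12,928.06 − $13,496.94| = $568.87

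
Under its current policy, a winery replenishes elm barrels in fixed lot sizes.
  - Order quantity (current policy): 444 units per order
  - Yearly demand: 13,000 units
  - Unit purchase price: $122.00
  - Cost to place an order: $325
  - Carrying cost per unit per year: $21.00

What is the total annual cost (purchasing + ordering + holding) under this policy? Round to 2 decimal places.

Annual ordering cost = (D/Q)·S = (13,000/444) × 325 = $9,515.77
Annual holding cost  = (Q/2)·H = (444/2) × 21 = $4,662.00
Purchase cost = D·C = 13,000 × 122 = $1,586,000.00
Total = $9,515.77 + $4,662.00 + $1,586,000.00 = $1,600,177.77

$1,600,177.77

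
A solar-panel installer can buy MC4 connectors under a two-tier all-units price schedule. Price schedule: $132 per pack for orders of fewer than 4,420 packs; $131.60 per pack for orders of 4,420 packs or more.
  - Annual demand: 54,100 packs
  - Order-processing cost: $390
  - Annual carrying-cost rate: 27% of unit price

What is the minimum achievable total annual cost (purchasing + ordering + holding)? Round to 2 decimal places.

$7,179,980.62

H₁ = 27%×$132 = $35.6400;  H₂ = 27%×$131.60 = $35.5320
EOQ₁ = √(2×54,100×390/35.6400) = 1,088.12  (< 4,420, feasible at tier 1)
EOQ₂ = √(2×54,100×390/35.5320) = 1,089.77  (< 4,420 → use Q = 4,420 at tier-2 price)
TC(tier 1 (EOQ₁), Q≈1,088.1) = $7,179,980.62
TC(tier 2, Q≈4,420.0) = $7,202,859.25
Minimum at tier 1 (EOQ₁): $7,179,980.62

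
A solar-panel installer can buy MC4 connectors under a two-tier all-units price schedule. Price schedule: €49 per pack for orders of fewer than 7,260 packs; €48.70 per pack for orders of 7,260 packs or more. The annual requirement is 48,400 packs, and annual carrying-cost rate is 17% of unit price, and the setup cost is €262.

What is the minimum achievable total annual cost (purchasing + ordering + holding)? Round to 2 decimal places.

€2,386,134.86

H₁ = 17%×€49 = €8.3300;  H₂ = 17%×€48.70 = €8.2790
EOQ₁ = √(2×48,400×262/8.3300) = 1,744.88  (< 7,260, feasible at tier 1)
EOQ₂ = √(2×48,400×262/8.2790) = 1,750.25  (< 7,260 → use Q = 7,260 at tier-2 price)
TC(tier 1 (EOQ₁), Q≈1,744.9) = €2,386,134.86
TC(tier 2, Q≈7,260.0) = €2,388,879.44
Minimum at tier 1 (EOQ₁): €2,386,134.86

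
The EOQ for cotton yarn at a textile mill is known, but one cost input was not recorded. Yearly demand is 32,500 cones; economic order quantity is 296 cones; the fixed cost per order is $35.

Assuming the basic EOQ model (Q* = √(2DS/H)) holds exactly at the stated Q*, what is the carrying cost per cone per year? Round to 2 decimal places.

$25.97

EOQ relation: Q² = 2DS/H, so rearrange for the unknown.
H = 2DS / Q² = 2 × 32,500 × 35 / 296² = 25.9656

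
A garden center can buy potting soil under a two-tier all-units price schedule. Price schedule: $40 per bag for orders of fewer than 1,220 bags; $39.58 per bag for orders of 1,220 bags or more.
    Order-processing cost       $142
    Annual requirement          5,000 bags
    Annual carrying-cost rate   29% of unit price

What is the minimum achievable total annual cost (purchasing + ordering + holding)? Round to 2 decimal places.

$204,058.57

H₁ = 29%×$40 = $11.6000;  H₂ = 29%×$39.58 = $11.4782
EOQ₁ = √(2×5,000×142/11.6000) = 349.88  (< 1,220, feasible at tier 1)
EOQ₂ = √(2×5,000×142/11.4782) = 351.73  (< 1,220 → use Q = 1,220 at tier-2 price)
TC(tier 1 (EOQ₁), Q≈349.9) = $204,058.57
TC(tier 2, Q≈1,220.0) = $205,483.67
Minimum at tier 1 (EOQ₁): $204,058.57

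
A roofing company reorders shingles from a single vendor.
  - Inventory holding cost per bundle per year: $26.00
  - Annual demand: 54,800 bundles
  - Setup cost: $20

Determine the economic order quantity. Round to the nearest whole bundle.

2DS/H = 2·54,800·20/26 = 84,307.69
EOQ = √84,307.69 ≈ 290.36

290 bundles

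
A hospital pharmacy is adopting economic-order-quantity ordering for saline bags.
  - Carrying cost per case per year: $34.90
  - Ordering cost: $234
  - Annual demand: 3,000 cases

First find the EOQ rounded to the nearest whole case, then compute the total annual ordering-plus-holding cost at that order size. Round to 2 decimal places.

$6,999.99

Optimal lot size Q* = (2 × 3,000 × $234 / $34.9)^½ ≈ 200.57 → Q = 201 cases
Ordering: D/Q × S = 3,000/201 × $234 = $3,492.54
Holding:  Q/2 × H = 201/2 × $34.9 = $3,507.45
Total = $3,492.54 + $3,507.45 = $6,999.99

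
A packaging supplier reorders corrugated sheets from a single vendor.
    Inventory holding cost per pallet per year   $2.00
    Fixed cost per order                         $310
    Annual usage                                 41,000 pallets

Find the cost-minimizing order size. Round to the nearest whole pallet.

2DS/H = 2·41,000·310/2 = 12,710,000.00
EOQ = √12,710,000.00 ≈ 3,565.11

3,565 pallets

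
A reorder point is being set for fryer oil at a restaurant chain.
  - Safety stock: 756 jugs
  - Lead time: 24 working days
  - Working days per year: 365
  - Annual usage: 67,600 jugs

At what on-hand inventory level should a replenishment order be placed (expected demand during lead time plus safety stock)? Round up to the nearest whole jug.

5,201 jugs

Daily demand d = 67,600 / 365 = 185.205 jugs/day
Demand during lead time = 185.205 × 24 = 4,444.93
Reorder point = 4,444.93 + 756 = 5,200.93 → round up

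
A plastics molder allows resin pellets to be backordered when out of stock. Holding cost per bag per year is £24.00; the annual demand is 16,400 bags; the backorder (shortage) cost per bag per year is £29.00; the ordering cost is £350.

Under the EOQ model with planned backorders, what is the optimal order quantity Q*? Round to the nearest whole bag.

935 bags

Q* = √(2DS/H) · √((H + b)/b)
   = √(2 × 16,400 × 350 / 24) · √((24 + 29) / 29)
   = 691.616 × 1.3519 ≈ 934.98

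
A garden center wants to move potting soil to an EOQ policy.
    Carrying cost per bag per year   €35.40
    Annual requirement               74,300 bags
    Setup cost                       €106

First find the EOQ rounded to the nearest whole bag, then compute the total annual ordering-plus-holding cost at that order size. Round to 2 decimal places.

Optimal lot size Q* = (2 × 74,300 × €106 / €35.4)^½ ≈ 667.05 → Q = 667 bags
Orders/yr = 74,300/667 = 111.394; ordering cost = 111.394 × €106 = €11,807.80
Average inventory = 667/2 = 333.5; holding cost = 333.5 × €35.4 = €11,805.90
Total = €11,807.80 + €11,805.90 = €23,613.70

€23,613.70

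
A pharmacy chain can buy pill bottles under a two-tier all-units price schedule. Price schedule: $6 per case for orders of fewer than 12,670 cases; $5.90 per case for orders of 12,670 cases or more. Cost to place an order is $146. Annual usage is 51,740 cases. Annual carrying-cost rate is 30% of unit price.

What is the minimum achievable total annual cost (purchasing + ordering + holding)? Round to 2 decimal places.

H₁ = 30%×$6 = $1.8000;  H₂ = 30%×$5.90 = $1.7700
EOQ₁ = √(2×51,740×146/1.8000) = 2,897.13  (< 12,670, feasible at tier 1)
EOQ₂ = √(2×51,740×146/1.7700) = 2,921.58  (< 12,670 → use Q = 12,670 at tier-2 price)
TC(tier 1 (EOQ₁), Q≈2,897.1) = $315,654.84
TC(tier 2, Q≈12,670.0) = $317,075.16
Minimum at tier 1 (EOQ₁): $315,654.84

$315,654.84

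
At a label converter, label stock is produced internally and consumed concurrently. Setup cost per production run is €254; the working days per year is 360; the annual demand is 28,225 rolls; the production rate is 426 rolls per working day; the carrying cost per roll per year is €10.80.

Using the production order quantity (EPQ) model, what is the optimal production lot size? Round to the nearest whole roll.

Daily demand d = 28,225/360 = 78.403; p = 426; 1 − d/p = 0.81596
EPQ = √(2DS / (H(1 − d/p)))
    = √(2 × 28,225 × 254 / (10.8 × 0.81596)) ≈ 1,275.57

1,276 rolls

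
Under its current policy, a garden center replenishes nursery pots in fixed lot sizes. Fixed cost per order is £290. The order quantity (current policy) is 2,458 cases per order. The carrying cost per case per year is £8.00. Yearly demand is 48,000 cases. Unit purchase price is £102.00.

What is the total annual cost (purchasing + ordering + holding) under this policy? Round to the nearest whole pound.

Annual ordering cost = (D/Q)·S = (48,000/2,458) × 290 = £5,663.14
Annual holding cost  = (Q/2)·H = (2,458/2) × 8 = £9,832.00
Purchase cost = D·C = 48,000 × 102 = £4,896,000.00
Total = £5,663.14 + £9,832.00 + £4,896,000.00 = £4,911,495.14

£4,911,495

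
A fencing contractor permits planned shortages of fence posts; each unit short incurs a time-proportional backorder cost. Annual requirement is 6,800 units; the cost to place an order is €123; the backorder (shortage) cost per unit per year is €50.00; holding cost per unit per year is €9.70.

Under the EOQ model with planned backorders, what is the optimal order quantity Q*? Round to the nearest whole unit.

454 units

Q* = √(2DS/H) · √((H + b)/b)
   = √(2 × 6,800 × 123 / 9.7) · √((9.7 + 50) / 50)
   = 415.275 × 1.0927 ≈ 453.77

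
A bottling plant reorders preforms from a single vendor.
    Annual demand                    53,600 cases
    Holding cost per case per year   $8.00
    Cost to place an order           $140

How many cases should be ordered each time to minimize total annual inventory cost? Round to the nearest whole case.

1,370 cases

Optimal lot size Q* = (2 × 53,600 × $140 / $8)^½ ≈ 1,369.67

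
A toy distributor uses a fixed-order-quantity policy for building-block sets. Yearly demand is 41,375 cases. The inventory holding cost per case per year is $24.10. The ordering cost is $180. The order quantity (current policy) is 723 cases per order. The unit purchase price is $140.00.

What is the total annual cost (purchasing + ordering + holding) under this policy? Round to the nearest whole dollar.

Ordering: D/Q × S = 41,375/723 × $180 = $10,300.83
Holding:  Q/2 × H = 723/2 × $24.1 = $8,712.15
Purchase cost = D·C = 41,375 × 140 = $5,792,500.00
Total = $10,300.83 + $8,712.15 + $5,792,500.00 = $5,811,512.98

$5,811,513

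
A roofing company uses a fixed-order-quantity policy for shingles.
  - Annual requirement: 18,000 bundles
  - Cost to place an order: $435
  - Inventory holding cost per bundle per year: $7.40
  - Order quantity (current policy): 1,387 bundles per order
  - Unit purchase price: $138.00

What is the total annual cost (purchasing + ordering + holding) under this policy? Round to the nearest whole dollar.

Annual ordering cost = (D/Q)·S = (18,000/1,387) × 435 = $5,645.28
Annual holding cost  = (Q/2)·H = (1,387/2) × 7.4 = $5,131.90
Purchase cost = D·C = 18,000 × 138 = $2,484,000.00
Total = $5,645.28 + $5,131.90 + $2,484,000.00 = $2,494,777.18

$2,494,777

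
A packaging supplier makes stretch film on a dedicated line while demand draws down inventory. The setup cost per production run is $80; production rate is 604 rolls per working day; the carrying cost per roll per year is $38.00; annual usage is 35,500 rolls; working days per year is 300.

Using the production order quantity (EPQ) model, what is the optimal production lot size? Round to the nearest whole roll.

431 rolls

Daily demand d = 35,500/300 = 118.333; p = 604; 1 − d/p = 0.80408
EPQ = √(2DS / (H(1 − d/p)))
    = √(2 × 35,500 × 80 / (38 × 0.80408)) ≈ 431.15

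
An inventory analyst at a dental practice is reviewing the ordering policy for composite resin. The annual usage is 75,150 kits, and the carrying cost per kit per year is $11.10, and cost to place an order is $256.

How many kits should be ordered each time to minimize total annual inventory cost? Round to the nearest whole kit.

Q* = √(2·D·S / H) = √(2·75,150·256 / 11.1) = √3,466,378.4 ≈ 1,861.82

1,862 kits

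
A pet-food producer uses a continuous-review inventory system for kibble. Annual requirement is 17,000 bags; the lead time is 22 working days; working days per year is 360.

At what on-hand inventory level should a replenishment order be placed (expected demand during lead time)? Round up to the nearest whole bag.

1,039 bags

Daily demand d = 17,000 / 360 = 47.222 bags/day
Demand during lead time = 47.222 × 22 = 1,038.89
Reorder point = 1,038.89 → round up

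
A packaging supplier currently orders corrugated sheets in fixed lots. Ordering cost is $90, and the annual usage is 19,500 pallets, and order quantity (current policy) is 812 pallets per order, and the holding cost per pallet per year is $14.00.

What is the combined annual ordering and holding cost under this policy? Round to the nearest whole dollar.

$7,845

Orders/yr = 19,500/812 = 24.015; ordering cost = 24.015 × $90 = $2,161.33
Average inventory = 812/2 = 406; holding cost = 406 × $14 = $5,684.00
Total = $2,161.33 + $5,684.00 = $7,845.33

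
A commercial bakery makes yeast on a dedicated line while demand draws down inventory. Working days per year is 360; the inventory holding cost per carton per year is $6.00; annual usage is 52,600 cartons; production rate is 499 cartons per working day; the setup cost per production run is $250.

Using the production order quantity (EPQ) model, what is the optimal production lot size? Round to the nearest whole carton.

2,490 cartons

d = 52,600/360 = 146.1111 cartons/day;  effective holding cost H(1 − d/p) = 6·(1 − 146.1111/499) = 4.24315
Q* = √(2DS / H_eff) = √(2·52,600·250 / 4.24315) ≈ 2,489.62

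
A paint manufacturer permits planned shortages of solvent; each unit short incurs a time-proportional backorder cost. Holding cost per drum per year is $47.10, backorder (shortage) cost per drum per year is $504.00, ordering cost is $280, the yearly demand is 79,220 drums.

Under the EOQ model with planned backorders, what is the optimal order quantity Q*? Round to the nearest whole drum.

1,015 drums

Basic EOQ = √(2·79,220·280/47.1) = 970.512
Backorder adjustment √((H+b)/b) = √((47.1+504)/504) = 1.0457
Q* = 970.512 × 1.0457 ≈ 1,014.85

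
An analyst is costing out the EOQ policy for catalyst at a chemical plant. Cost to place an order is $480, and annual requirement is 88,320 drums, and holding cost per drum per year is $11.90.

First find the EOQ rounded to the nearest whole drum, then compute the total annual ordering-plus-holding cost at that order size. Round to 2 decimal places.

Optimal lot size Q* = (2 × 88,320 × $480 / $11.9)^½ ≈ 2,669.26 → Q = 2,669 drums
Orders/yr = 88,320/2,669 = 33.091; ordering cost = 33.091 × $480 = $15,883.70
Average inventory = 2,669/2 = 1334.5; holding cost = 1334.5 × $11.9 = $15,880.55
Total = $15,883.70 + $15,880.55 = $31,764.25

$31,764.25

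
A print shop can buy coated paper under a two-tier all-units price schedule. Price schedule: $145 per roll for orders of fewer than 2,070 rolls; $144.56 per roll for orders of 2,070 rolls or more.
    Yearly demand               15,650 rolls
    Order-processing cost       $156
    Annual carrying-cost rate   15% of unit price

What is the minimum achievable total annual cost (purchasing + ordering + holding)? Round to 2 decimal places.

$2,279,555.38

H₁ = 15%×$145 = $21.7500;  H₂ = 15%×$144.56 = $21.6840
EOQ₁ = √(2×15,650×156/21.7500) = 473.81  (< 2,070, feasible at tier 1)
EOQ₂ = √(2×15,650×156/21.6840) = 474.53  (< 2,070 → use Q = 2,070 at tier-2 price)
TC(tier 1 (EOQ₁), Q≈473.8) = $2,279,555.38
TC(tier 2, Q≈2,070.0) = $2,285,986.36
Minimum at tier 1 (EOQ₁): $2,279,555.38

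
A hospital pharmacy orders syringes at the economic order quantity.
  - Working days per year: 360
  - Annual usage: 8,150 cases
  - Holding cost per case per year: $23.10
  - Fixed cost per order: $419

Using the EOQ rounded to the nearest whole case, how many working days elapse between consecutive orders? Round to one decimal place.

24.0 days

Optimal lot size Q* = (2 × 8,150 × $419 / $23.1)^½ ≈ 543.74 → Q = 544 cases
Days between orders = 360 / (D/Q) = 360 / 14.982 ≈ 24.029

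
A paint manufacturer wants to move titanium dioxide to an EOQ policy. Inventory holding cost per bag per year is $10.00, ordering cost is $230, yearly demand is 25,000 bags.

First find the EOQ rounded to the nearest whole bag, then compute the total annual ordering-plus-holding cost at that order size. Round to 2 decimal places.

$10,723.81

2DS/H = 2·25,000·230/10 = 1,150,000.00
EOQ = √1,150,000.00 ≈ 1,072.38 → Q = 1,072 bags
Annual ordering cost = (D/Q)·S = (25,000/1,072) × 230 = $5,363.81
Annual holding cost  = (Q/2)·H = (1,072/2) × 10 = $5,360.00
Total = $5,363.81 + $5,360.00 = $10,723.81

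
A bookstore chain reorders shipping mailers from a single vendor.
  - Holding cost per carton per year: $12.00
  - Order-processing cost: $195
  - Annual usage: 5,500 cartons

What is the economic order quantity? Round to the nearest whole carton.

423 cartons

Optimal lot size Q* = (2 × 5,500 × $195 / $12)^½ ≈ 422.79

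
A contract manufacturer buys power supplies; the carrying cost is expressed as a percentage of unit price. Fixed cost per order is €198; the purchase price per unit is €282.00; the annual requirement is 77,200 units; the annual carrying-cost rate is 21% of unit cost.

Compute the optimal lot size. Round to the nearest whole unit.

718 units

H = i·C = 0.21 × €282 = €59.2200 per unit-year
EOQ = √(2DS/H) = √(2 × 77,200 × 198 / 59.22)
    = √(516,231.00) ≈ 718.49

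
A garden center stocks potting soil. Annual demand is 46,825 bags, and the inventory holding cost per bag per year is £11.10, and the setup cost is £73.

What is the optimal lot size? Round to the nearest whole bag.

785 bags

Q* = √(2·D·S / H) = √(2·46,825·73 / 11.1) = √615,896.4 ≈ 784.79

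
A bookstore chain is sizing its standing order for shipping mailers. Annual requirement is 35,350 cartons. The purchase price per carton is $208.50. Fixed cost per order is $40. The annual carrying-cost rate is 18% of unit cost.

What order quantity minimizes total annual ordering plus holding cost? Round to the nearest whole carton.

275 cartons

Holding cost per carton per year: H = 18% × $208.5 = $37.5300
EOQ = √(2DS/H) = √(2 × 35,350 × 40 / 37.53)
    = √(75,353.05) ≈ 274.51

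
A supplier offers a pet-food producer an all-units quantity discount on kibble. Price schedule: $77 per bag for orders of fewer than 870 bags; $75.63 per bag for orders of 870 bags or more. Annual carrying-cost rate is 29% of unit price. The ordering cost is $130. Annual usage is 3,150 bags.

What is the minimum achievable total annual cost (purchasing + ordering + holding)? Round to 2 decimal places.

$246,826.48

H₁ = 29%×$77 = $22.3300;  H₂ = 29%×$75.63 = $21.9327
EOQ₁ = √(2×3,150×130/22.3300) = 191.51  (< 870, feasible at tier 1)
EOQ₂ = √(2×3,150×130/21.9327) = 193.24  (< 870 → use Q = 870 at tier-2 price)
TC(tier 1 (EOQ₁), Q≈191.5) = $246,826.48
TC(tier 2, Q≈870.0) = $248,245.91
Minimum at tier 1 (EOQ₁): $246,826.48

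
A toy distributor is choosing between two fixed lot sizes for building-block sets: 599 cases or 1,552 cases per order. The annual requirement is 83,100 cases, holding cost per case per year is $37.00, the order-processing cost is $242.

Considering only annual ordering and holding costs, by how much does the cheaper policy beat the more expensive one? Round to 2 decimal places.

Annual cost at Q: ordering D·S/Q plus holding Q·H/2.
TC(599) = (83,100/599)×242 + (599/2)×37 = $44,654.45
TC(1,552) = (83,100/1,552)×242 + (1,552/2)×37 = $41,669.60
Cheaper: Q = 1,552.  Difference = $2,984.85

$2,984.85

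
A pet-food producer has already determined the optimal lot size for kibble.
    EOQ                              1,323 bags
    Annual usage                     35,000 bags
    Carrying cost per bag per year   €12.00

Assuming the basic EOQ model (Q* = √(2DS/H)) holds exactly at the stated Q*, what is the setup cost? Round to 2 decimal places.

€300.06

From Q* = √(2DS/H) ⇒ Q*² = 2DS/H.
S = Q²H / (2D) = 1,323² × 12 / (2 × 35,000) = 300.0564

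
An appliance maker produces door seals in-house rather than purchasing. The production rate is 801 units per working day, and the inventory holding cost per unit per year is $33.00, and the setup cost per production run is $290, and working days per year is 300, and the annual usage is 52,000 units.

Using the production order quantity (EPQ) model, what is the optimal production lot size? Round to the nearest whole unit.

Daily demand d = 52,000/300 = 173.333; p = 801; 1 − d/p = 0.78360
EPQ = √(2DS / (H(1 − d/p)))
    = √(2 × 52,000 × 290 / (33 × 0.78360)) ≈ 1,079.97

1,080 units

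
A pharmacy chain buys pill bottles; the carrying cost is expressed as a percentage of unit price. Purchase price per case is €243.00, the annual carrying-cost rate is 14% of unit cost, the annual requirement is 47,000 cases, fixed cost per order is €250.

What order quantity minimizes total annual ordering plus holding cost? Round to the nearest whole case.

H = i·C = 0.14 × €243 = €34.0200 per case-year
Optimal lot size Q* = (2 × 47,000 × €250 / €34.02)^½ ≈ 831.13

831 cases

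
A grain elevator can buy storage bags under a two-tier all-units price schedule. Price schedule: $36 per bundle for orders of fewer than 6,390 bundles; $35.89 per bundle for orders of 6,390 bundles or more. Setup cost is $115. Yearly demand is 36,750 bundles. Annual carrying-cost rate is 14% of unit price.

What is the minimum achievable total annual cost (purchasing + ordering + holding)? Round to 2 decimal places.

$1,329,526.91

H₁ = 14%×$36 = $5.0400;  H₂ = 14%×$35.89 = $5.0246
EOQ₁ = √(2×36,750×115/5.0400) = 1,295.02  (< 6,390, feasible at tier 1)
EOQ₂ = √(2×36,750×115/5.0246) = 1,297.01  (< 6,390 → use Q = 6,390 at tier-2 price)
TC(tier 1 (EOQ₁), Q≈1,295.0) = $1,329,526.91
TC(tier 2, Q≈6,390.0) = $1,335,672.48
Minimum at tier 1 (EOQ₁): $1,329,526.91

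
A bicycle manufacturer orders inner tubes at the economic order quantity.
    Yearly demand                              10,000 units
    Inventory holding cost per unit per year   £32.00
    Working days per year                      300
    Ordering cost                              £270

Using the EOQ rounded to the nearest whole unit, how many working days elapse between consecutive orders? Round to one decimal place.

12.3 days

Q* = √(2·D·S / H) = √(2·10,000·270 / 32) = √168,750.0 ≈ 410.79 → Q = 411 units
Days between orders = 300 / (D/Q) = 300 / 24.331 ≈ 12.330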